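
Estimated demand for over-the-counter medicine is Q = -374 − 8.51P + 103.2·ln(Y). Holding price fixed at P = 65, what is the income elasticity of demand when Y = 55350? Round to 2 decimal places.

0.52

At P = 65, Y = 55350: Q = 199.942.
Holding P constant, ∂Q/∂Y = 103.2/Y = 0.0018645.
η_Y = (∂Q/∂Y)·(Y/Q) = 0.0018645 × (55350/199.942) = 0.52.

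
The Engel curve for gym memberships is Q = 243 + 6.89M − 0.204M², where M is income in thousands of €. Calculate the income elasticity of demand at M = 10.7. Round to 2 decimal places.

0.09

At M = 10.7: Q = 293.3670.
dQ/dM = 6.89 − 0.408M = 2.52440.
η = (dQ/dM)·(M/Q) = 2.52440 × (10.7/293.3670) = 0.09.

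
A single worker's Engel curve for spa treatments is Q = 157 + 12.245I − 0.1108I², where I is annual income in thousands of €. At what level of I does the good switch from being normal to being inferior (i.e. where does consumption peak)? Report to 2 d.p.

dQ/dI = 12.245 − 0.2216I.
The good is inferior where dQ/dI < 0. Setting dQ/dI = 0 gives I = 12.245 / 0.2216 = 55.26.

55.26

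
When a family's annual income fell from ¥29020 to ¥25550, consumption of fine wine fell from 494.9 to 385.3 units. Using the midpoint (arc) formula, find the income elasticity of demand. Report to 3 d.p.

1.958

ΔQ = 385.3 − 494.9 = -109.6; midpoint Q̄ = (494.9 + 385.3)/2 = 440.1.
ΔI = 25550 − 29020 = -3470; midpoint Ī = (29020 + 25550)/2 = 27285.
η = (ΔQ/Q̄) ÷ (ΔI/Ī) = (-109.6/440.1) ÷ (-3470/27285) = 1.958.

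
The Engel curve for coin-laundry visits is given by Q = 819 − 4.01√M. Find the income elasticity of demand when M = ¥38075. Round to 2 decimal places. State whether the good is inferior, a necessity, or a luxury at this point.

-10.71 (inferior good)

At M = 38075: Q = 36.536.
dQ/dM = -4.01/(2√M) = -0.0102753 at this income.
η = (dQ/dM)·(M/Q) = -0.0102753 × (38075/36.536) = -10.71.
Since η < 0, the good is an inferior good.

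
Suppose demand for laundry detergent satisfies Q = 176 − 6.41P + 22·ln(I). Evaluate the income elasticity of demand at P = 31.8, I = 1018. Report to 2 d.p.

At P = 31.8, I = 1018: Q = 124.525.
Holding P constant, ∂Q/∂I = 22/I = 0.021611.
η_I = (∂Q/∂I)·(I/Q) = 0.021611 × (1018/124.525) = 0.18.

0.18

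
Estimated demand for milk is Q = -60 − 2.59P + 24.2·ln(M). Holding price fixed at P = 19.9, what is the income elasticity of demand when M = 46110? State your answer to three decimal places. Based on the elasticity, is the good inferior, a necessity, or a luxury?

At P = 19.9, M = 46110: Q = 148.338.
Holding P constant, ∂Q/∂M = 24.2/M = 0.000524832.
η_M = (∂Q/∂M)·(M/Q) = 0.000524832 × (46110/148.338) = 0.163.
Since 0 < η < 1, this is a necessity.

0.163 (necessity)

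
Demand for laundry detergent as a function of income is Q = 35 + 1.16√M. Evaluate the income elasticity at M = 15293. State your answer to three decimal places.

0.402

At M = 15293: Q = 178.451.
dQ/dM = 1.16/(2√M) = 0.0046901 at this income.
η = (dQ/dM)·(M/Q) = 0.0046901 × (15293/178.451) = 0.402.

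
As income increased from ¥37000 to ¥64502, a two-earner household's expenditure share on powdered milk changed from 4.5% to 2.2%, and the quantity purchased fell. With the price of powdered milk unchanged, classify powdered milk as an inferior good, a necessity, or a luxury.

inferior good

Quantity demanded falls as income rises, so η < 0.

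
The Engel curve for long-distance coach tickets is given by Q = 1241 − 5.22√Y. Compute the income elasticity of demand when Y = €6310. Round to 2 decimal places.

At Y = 6310: Q = 826.347.
dQ/dY = -5.22/(2√Y) = -0.0328568 at this income.
η = (dQ/dY)·(Y/Q) = -0.0328568 × (6310/826.347) = -0.25.

-0.25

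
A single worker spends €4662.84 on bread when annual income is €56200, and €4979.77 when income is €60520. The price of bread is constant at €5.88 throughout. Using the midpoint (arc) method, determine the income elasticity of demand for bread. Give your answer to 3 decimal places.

0.888

With a constant price, Q₁ = 4662.84/5.88 = 793.000 and Q₂ = 4979.77/5.88 = 846.900 (equivalently, work directly with expenditure since P cancels).
Midpoint %ΔQ = (4979.77 − 4662.84)/4821.31 = 0.06574; midpoint %ΔI = (60520 − 56200)/58360 = 0.07402.
η = 0.06574 / 0.07402 = 0.888.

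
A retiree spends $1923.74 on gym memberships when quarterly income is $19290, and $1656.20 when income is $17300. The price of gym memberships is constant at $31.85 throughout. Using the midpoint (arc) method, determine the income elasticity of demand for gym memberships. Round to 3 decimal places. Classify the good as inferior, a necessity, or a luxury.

1.374 (luxury)

With a constant price, Q₁ = 1923.74/31.85 = 60.400 and Q₂ = 1656.20/31.85 = 52.000 (equivalently, work directly with expenditure since P cancels).
Midpoint %ΔQ = (1656.20 − 1923.74)/1789.97 = -0.14947; midpoint %ΔI = (17300 − 19290)/18295 = -0.10877.
η = -0.14947 / -0.10877 = 1.374.
η > 1 ⇒ luxury.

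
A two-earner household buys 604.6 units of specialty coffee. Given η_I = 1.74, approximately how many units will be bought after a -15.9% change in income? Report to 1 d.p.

437.3

%ΔQ ≈ η × %ΔI = 1.74 × (-15.9%) = -27.666%.
New Q ≈ 604.6 × (1 − 0.27666) = 437.3.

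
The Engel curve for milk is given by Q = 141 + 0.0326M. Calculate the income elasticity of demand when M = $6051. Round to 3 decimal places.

0.583

At M = 6051: Q = 338.263.
dQ/dM = 0.0326.
η = (dQ/dM)·(M/Q) = 0.0326 × (6051/338.263) = 0.583.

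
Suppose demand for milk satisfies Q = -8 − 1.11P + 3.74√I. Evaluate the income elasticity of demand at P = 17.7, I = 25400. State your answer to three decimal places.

0.524

At P = 17.7, I = 25400: Q = 568.411.
Holding P constant, ∂Q/∂I = 3.74/(2√I) = 0.0117334.
η_I = (∂Q/∂I)·(I/Q) = 0.0117334 × (25400/568.411) = 0.524.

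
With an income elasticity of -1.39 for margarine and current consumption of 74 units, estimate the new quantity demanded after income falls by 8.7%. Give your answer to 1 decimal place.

82.9

%ΔQ ≈ η × %ΔI = -1.39 × (-8.7%) = 12.093%.
New Q ≈ 74 × (1 + 0.12093) = 82.9.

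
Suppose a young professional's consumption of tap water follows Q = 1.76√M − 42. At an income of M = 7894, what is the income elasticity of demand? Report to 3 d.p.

At M = 7894: Q = 114.373.
dQ/dM = 1.76/(2√M) = 0.00990454 at this income.
η = (dQ/dM)·(M/Q) = 0.00990454 × (7894/114.373) = 0.684.

0.684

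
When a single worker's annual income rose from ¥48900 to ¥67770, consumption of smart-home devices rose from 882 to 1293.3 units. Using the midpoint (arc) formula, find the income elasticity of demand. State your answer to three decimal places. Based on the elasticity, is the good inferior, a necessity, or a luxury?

1.169 (luxury)

ΔQ = 1293.3 − 882 = 411.3; midpoint Q̄ = (882 + 1293.3)/2 = 1087.65.
ΔI = 67770 − 48900 = 18870; midpoint Ī = (48900 + 67770)/2 = 58335.
η = (ΔQ/Q̄) ÷ (ΔI/Ī) = (411.3/1087.65) ÷ (18870/58335) = 1.169.
η > 1 ⇒ luxury.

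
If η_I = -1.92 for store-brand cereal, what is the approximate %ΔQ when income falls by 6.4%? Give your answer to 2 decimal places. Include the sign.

%ΔQ ≈ η × %ΔI = -1.92 × (-6.4%) = 12.29%.

12.29%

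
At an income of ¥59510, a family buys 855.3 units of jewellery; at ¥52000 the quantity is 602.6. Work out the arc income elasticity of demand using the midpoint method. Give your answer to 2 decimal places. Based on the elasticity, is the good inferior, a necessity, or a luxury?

2.57 (luxury)

ΔQ = 602.6 − 855.3 = -252.7; midpoint Q̄ = (855.3 + 602.6)/2 = 728.95.
ΔI = 52000 − 59510 = -7510; midpoint Ī = (59510 + 52000)/2 = 55755.
η = (ΔQ/Q̄) ÷ (ΔI/Ī) = (-252.7/728.95) ÷ (-7510/55755) = 2.57.
η > 1 ⇒ luxury.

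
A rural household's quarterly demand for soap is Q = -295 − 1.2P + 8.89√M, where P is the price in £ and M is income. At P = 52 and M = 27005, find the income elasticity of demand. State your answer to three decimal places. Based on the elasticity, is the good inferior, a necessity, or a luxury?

At P = 52, M = 27005: Q = 1103.511.
Holding P constant, ∂Q/∂M = 8.89/(2√M) = 0.0270489.
η_M = (∂Q/∂M)·(M/Q) = 0.0270489 × (27005/1103.511) = 0.662.
Since 0 < η < 1, this is a necessity.

0.662 (necessity)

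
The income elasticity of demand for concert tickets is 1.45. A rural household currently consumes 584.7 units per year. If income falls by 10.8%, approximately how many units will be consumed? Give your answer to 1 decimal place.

493.1

%ΔQ ≈ η × %ΔI = 1.45 × (-10.8%) = -15.66%.
New Q ≈ 584.7 × (1 − 0.1566) = 493.1.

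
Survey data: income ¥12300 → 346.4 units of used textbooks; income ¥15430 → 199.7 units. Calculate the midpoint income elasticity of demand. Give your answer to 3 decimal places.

ΔQ = 199.7 − 346.4 = -146.7; midpoint Q̄ = (346.4 + 199.7)/2 = 273.05.
ΔI = 15430 − 12300 = 3130; midpoint Ī = (12300 + 15430)/2 = 13865.
η = (ΔQ/Q̄) ÷ (ΔI/Ī) = (-146.7/273.05) ÷ (3130/13865) = -2.380.

-2.380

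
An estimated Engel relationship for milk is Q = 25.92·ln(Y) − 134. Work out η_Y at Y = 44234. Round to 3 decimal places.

At Y = 44234: Q = 143.273.
dQ/dY = 25.92/Y = 0.000585975 at this income.
η = (dQ/dY)·(Y/Q) = 0.000585975 × (44234/143.273) = 0.181.

0.181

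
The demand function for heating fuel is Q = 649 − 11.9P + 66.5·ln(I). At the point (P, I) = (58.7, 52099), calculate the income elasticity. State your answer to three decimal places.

At P = 58.7, I = 52099: Q = 672.720.
Holding P constant, ∂Q/∂I = 66.5/I = 0.00127642.
η_I = (∂Q/∂I)·(I/Q) = 0.00127642 × (52099/672.720) = 0.099.

0.099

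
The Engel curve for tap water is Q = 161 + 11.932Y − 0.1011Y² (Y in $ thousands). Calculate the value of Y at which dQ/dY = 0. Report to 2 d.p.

dQ/dY = 11.932 − 0.2022Y.
The good is inferior where dQ/dY < 0. Setting dQ/dY = 0 gives Y = 11.932 / 0.2022 = 59.01.

59.01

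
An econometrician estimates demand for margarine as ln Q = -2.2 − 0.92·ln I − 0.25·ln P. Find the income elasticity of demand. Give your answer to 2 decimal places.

-0.92

In a log-linear demand, the coefficient on ln I is the income elasticity.
So η = -0.92.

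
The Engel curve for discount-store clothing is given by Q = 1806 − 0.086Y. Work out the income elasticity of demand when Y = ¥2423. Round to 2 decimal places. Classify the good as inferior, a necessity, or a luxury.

At Y = 2423: Q = 1597.622.
dQ/dY = −0.086.
η = (dQ/dY)·(Y/Q) = -0.086 × (2423/1597.622) = -0.13.
Since η < 0, the good is an inferior good.

-0.13 (inferior good)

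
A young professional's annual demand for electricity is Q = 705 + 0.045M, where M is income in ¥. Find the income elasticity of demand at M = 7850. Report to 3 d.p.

0.334

At M = 7850: Q = 1058.250.
dQ/dM = 0.045.
η = (dQ/dM)·(M/Q) = 0.045 × (7850/1058.250) = 0.334.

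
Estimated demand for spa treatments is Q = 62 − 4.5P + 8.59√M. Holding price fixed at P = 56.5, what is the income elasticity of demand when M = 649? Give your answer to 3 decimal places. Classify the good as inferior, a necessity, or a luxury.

4.116 (luxury)

At P = 56.5, M = 649: Q = 26.584.
Holding P constant, ∂Q/∂M = 8.59/(2√M) = 0.168593.
η_M = (∂Q/∂M)·(M/Q) = 0.168593 × (649/26.584) = 4.116.
Since η > 1, this is a luxury.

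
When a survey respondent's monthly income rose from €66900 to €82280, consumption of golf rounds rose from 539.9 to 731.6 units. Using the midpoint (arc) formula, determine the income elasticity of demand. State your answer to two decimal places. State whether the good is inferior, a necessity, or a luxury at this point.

1.46 (luxury)

ΔQ = 731.6 − 539.9 = 191.7; midpoint Q̄ = (539.9 + 731.6)/2 = 635.75.
ΔI = 82280 − 66900 = 15380; midpoint Ī = (66900 + 82280)/2 = 74590.
η = (ΔQ/Q̄) ÷ (ΔI/Ī) = (191.7/635.75) ÷ (15380/74590) = 1.46.
η > 1 ⇒ luxury.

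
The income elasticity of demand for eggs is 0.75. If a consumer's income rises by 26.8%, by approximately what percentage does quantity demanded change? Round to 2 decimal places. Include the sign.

20.10%

%ΔQ ≈ η × %ΔI = 0.75 × 26.8% = 20.10%.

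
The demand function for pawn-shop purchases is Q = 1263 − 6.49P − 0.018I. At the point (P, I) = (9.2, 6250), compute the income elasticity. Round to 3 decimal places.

At P = 9.2, I = 6250: Q = 1090.792.
Holding P constant, ∂Q/∂I = −0.018.
η_I = (∂Q/∂I)·(I/Q) = -0.018 × (6250/1090.792) = -0.103.

-0.103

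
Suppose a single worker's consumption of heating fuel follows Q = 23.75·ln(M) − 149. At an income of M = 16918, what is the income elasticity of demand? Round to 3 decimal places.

At M = 16918: Q = 82.233.
dQ/dM = 23.75/M = 0.00140383 at this income.
η = (dQ/dM)·(M/Q) = 0.00140383 × (16918/82.233) = 0.289.

0.289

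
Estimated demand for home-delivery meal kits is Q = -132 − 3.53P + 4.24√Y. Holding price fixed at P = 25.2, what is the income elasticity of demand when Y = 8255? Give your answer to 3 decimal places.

1.173

At P = 25.2, Y = 8255: Q = 164.278.
Holding P constant, ∂Q/∂Y = 4.24/(2√Y) = 0.0233334.
η_Y = (∂Q/∂Y)·(Y/Q) = 0.0233334 × (8255/164.278) = 1.173.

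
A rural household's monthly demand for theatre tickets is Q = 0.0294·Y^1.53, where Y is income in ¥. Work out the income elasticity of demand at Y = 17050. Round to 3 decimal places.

1.530

For Q = A·Y^β the income elasticity is constant and equal to β.
Here β = 1.53, so η = 1.530.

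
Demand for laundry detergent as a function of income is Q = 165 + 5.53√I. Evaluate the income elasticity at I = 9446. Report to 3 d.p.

0.383

At I = 9446: Q = 702.464.
dQ/dI = 5.53/(2√I) = 0.0284493 at this income.
η = (dQ/dI)·(I/Q) = 0.0284493 × (9446/702.464) = 0.383.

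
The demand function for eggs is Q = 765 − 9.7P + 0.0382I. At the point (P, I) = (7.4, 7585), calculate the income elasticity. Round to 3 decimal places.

At P = 7.4, I = 7585: Q = 982.967.
Holding P constant, ∂Q/∂I = 0.0382.
η_I = (∂Q/∂I)·(I/Q) = 0.0382 × (7585/982.967) = 0.295.

0.295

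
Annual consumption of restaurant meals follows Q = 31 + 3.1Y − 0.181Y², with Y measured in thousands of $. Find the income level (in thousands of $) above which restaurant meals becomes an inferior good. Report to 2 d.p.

dQ/dY = 3.1 − 0.362Y.
The good is inferior where dQ/dY < 0. Setting dQ/dY = 0 gives Y = 3.1 / 0.362 = 8.56.

8.56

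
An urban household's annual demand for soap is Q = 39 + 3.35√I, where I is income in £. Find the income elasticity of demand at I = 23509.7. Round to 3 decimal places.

At I = 23509.7: Q = 552.651.
dQ/dI = 3.35/(2√I) = 0.0109242 at this income.
η = (dQ/dI)·(I/Q) = 0.0109242 × (23509.7/552.651) = 0.465.

0.465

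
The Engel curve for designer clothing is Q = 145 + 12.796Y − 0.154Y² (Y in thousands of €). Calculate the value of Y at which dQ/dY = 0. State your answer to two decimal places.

dQ/dY = 12.796 − 0.308Y.
The good is inferior where dQ/dY < 0. Setting dQ/dY = 0 gives Y = 12.796 / 0.308 = 41.55.

41.55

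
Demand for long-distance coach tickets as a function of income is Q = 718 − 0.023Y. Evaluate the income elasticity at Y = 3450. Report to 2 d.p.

-0.12

At Y = 3450: Q = 638.650.
dQ/dY = −0.023.
η = (dQ/dY)·(Y/Q) = -0.023 × (3450/638.650) = -0.12.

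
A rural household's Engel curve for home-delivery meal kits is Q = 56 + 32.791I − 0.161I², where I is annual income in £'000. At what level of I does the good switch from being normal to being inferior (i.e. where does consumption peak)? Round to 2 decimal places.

101.84

dQ/dI = 32.791 − 0.322I.
The good is inferior where dQ/dI < 0. Setting dQ/dI = 0 gives I = 32.791 / 0.322 = 101.84.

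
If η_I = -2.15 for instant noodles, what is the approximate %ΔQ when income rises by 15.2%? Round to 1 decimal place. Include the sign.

-32.7%

%ΔQ ≈ η × %ΔI = -2.15 × 15.2% = -32.7%.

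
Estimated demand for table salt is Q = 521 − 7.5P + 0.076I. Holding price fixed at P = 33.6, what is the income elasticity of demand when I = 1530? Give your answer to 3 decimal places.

At P = 33.6, I = 1530: Q = 385.280.
Holding P constant, ∂Q/∂I = 0.076.
η_I = (∂Q/∂I)·(I/Q) = 0.076 × (1530/385.280) = 0.302.

0.302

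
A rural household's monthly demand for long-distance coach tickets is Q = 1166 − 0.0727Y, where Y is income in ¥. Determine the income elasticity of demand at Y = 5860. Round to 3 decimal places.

-0.576

At Y = 5860: Q = 739.978.
dQ/dY = −0.0727.
η = (dQ/dY)·(Y/Q) = -0.0727 × (5860/739.978) = -0.576.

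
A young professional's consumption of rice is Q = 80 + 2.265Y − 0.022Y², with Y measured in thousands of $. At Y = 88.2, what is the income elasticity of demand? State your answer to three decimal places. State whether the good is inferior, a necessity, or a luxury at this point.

-1.312 (inferior good)

At Y = 88.2: Q = 108.6297.
dQ/dY = 2.265 − 0.044Y = -1.61580.
η = (dQ/dY)·(Y/Q) = -1.61580 × (88.2/108.6297) = -1.312.
η < 0 ⇒ inferior good.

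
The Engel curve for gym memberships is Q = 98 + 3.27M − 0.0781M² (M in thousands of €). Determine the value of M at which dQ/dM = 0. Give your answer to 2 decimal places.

20.93

dQ/dM = 3.27 − 0.1562M.
The good is inferior where dQ/dM < 0. Setting dQ/dM = 0 gives M = 3.27 / 0.1562 = 20.93.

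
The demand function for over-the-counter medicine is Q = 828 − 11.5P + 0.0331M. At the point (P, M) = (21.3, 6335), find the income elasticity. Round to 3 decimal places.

0.265

At P = 21.3, M = 6335: Q = 792.738.
Holding P constant, ∂Q/∂M = 0.0331.
η_M = (∂Q/∂M)·(M/Q) = 0.0331 × (6335/792.738) = 0.265.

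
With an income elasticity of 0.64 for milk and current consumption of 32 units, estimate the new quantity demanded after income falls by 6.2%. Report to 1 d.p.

30.7

%ΔQ ≈ η × %ΔI = 0.64 × (-6.2%) = -3.968%.
New Q ≈ 32 × (1 − 0.03968) = 30.7.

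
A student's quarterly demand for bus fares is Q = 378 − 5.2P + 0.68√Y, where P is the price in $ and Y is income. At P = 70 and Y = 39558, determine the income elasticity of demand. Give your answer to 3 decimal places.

0.453

At P = 70, Y = 39558: Q = 149.247.
Holding P constant, ∂Q/∂Y = 0.68/(2√Y) = 0.00170947.
η_Y = (∂Q/∂Y)·(Y/Q) = 0.00170947 × (39558/149.247) = 0.453.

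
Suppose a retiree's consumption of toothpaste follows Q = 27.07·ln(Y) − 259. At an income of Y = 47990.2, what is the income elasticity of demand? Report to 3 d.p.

0.826

At Y = 47990.2: Q = 32.781.
dQ/dY = 27.07/Y = 0.000564073 at this income.
η = (dQ/dY)·(Y/Q) = 0.000564073 × (47990.2/32.781) = 0.826.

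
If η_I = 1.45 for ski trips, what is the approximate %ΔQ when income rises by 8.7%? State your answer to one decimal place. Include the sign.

%ΔQ ≈ η × %ΔI = 1.45 × 8.7% = 12.6%.

12.6%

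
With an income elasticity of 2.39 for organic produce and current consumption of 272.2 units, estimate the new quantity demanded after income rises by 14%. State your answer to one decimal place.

363.3

%ΔQ ≈ η × %ΔI = 2.39 × 14% = 33.46%.
New Q ≈ 272.2 × (1 + 0.3346) = 363.3.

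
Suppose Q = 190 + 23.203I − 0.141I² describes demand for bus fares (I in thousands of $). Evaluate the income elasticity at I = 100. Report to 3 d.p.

At I = 100: Q = 1100.3000.
dQ/dI = 23.203 − 0.282I = -4.99700.
η = (dQ/dI)·(I/Q) = -4.99700 × (100/1100.3000) = -0.454.

-0.454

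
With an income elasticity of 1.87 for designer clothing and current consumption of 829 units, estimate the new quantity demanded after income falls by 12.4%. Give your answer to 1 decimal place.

636.8

%ΔQ ≈ η × %ΔI = 1.87 × (-12.4%) = -23.188%.
New Q ≈ 829 × (1 − 0.23188) = 636.8.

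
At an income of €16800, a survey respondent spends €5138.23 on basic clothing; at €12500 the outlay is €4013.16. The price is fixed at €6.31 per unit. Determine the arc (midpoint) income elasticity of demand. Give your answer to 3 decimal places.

With a constant price, Q₁ = 5138.23/6.31 = 814.300 and Q₂ = 4013.16/6.31 = 636.000 (equivalently, work directly with expenditure since P cancels).
Midpoint %ΔQ = (4013.16 − 5138.23)/4575.70 = -0.24588; midpoint %ΔI = (12500 − 16800)/14650 = -0.29352.
η = -0.24588 / -0.29352 = 0.838.

0.838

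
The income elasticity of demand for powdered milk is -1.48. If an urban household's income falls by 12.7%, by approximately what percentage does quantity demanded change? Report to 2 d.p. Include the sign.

%ΔQ ≈ η × %ΔI = -1.48 × (-12.7%) = 18.80%.

18.80%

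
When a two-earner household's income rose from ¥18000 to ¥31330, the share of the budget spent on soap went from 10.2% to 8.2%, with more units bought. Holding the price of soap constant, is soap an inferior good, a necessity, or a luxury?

Quantity rises but the budget share falls as income rises, so 0 < η < 1.

necessity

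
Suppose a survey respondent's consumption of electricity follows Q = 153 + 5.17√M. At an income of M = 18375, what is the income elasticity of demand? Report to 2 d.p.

0.41

At M = 18375: Q = 853.816.
dQ/dM = 5.17/(2√M) = 0.0190698 at this income.
η = (dQ/dM)·(M/Q) = 0.0190698 × (18375/853.816) = 0.41.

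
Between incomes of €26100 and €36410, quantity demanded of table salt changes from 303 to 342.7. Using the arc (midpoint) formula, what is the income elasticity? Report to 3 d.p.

ΔQ = 342.7 − 303 = 39.7; midpoint Q̄ = (303 + 342.7)/2 = 322.85.
ΔI = 36410 − 26100 = 10310; midpoint Ī = (26100 + 36410)/2 = 31255.
η = (ΔQ/Q̄) ÷ (ΔI/Ī) = (39.7/322.85) ÷ (10310/31255) = 0.373.

0.373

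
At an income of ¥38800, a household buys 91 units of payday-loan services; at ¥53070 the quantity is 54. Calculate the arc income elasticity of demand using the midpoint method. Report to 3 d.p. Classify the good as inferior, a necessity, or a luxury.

-1.643 (inferior good)

ΔQ = 54 − 91 = -37; midpoint Q̄ = (91 + 54)/2 = 72.5.
ΔI = 53070 − 38800 = 14270; midpoint Ī = (38800 + 53070)/2 = 45935.
η = (ΔQ/Q̄) ÷ (ΔI/Ī) = (-37/72.5) ÷ (14270/45935) = -1.643.
η < 0 ⇒ inferior good.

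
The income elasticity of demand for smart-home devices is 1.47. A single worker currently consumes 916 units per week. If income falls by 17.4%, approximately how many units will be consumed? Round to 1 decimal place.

681.7

%ΔQ ≈ η × %ΔI = 1.47 × (-17.4%) = -25.578%.
New Q ≈ 916 × (1 − 0.25578) = 681.7.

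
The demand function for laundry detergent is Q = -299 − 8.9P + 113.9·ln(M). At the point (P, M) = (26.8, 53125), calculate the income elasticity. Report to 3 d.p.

At P = 26.8, M = 53125: Q = 701.758.
Holding P constant, ∂Q/∂M = 113.9/M = 0.002144.
η_M = (∂Q/∂M)·(M/Q) = 0.002144 × (53125/701.758) = 0.162.

0.162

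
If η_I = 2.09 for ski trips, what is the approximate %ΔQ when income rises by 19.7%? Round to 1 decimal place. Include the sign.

41.2%

%ΔQ ≈ η × %ΔI = 2.09 × 19.7% = 41.2%.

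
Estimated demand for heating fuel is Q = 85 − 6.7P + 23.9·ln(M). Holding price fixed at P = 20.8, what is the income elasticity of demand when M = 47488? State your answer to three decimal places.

At P = 20.8, M = 47488: Q = 203.001.
Holding P constant, ∂Q/∂M = 23.9/M = 0.000503285.
η_M = (∂Q/∂M)·(M/Q) = 0.000503285 × (47488/203.001) = 0.118.

0.118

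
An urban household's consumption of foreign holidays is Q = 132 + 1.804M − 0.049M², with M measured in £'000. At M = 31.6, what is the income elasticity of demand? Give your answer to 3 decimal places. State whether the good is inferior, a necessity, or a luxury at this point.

-0.292 (inferior good)

At M = 31.6: Q = 140.0770.
dQ/dM = 1.804 − 0.098M = -1.29280.
η = (dQ/dM)·(M/Q) = -1.29280 × (31.6/140.0770) = -0.292.
η < 0 ⇒ inferior good.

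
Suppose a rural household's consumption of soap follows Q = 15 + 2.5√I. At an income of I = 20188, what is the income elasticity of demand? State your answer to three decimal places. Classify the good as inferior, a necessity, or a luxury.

At I = 20188: Q = 370.211.
dQ/dI = 2.5/(2√I) = 0.00879758 at this income.
η = (dQ/dI)·(I/Q) = 0.00879758 × (20188/370.211) = 0.480.
Since 0 < η < 1, the good is a necessity.

0.480 (necessity)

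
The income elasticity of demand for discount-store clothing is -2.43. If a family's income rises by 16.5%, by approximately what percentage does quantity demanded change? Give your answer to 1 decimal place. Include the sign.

-40.1%

%ΔQ ≈ η × %ΔI = -2.43 × 16.5% = -40.1%.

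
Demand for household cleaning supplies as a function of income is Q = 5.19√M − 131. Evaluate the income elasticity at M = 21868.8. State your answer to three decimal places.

At M = 21868.8: Q = 636.503.
dQ/dM = 5.19/(2√M) = 0.0175479 at this income.
η = (dQ/dM)·(M/Q) = 0.0175479 × (21868.8/636.503) = 0.603.

0.603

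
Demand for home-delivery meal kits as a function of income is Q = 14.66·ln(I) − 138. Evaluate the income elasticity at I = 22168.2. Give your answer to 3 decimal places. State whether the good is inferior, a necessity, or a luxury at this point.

1.686 (luxury)

At I = 22168.2: Q = 8.694.
dQ/dI = 14.66/I = 0.000661308 at this income.
η = (dQ/dI)·(I/Q) = 0.000661308 × (22168.2/8.694) = 1.686.
Since η > 1, the good is a luxury.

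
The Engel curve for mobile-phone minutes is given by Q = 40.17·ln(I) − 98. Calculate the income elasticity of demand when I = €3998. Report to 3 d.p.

0.171

At I = 3998: Q = 235.152.
dQ/dI = 40.17/I = 0.0100475 at this income.
η = (dQ/dI)·(I/Q) = 0.0100475 × (3998/235.152) = 0.171.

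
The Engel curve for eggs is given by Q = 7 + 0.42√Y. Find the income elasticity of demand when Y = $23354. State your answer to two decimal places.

0.45

At Y = 23354: Q = 71.184.
dQ/dY = 0.42/(2√Y) = 0.00137416 at this income.
η = (dQ/dY)·(Y/Q) = 0.00137416 × (23354/71.184) = 0.45.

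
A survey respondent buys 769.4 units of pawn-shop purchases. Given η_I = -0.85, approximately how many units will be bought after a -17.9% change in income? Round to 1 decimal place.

886.5

%ΔQ ≈ η × %ΔI = -0.85 × (-17.9%) = 15.215%.
New Q ≈ 769.4 × (1 + 0.15215) = 886.5.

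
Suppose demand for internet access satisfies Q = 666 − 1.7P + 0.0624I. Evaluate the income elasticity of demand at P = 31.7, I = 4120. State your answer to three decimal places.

0.296

At P = 31.7, I = 4120: Q = 869.198.
Holding P constant, ∂Q/∂I = 0.0624.
η_I = (∂Q/∂I)·(I/Q) = 0.0624 × (4120/869.198) = 0.296.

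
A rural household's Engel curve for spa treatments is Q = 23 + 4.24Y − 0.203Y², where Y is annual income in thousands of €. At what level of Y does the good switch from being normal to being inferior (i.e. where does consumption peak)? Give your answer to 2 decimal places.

dQ/dY = 4.24 − 0.406Y.
The good is inferior where dQ/dY < 0. Setting dQ/dY = 0 gives Y = 4.24 / 0.406 = 10.44.

10.44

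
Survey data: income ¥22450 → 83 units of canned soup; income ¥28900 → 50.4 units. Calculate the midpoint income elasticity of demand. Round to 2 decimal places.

ΔQ = 50.4 − 83 = -32.6; midpoint Q̄ = (83 + 50.4)/2 = 66.7.
ΔI = 28900 − 22450 = 6450; midpoint Ī = (22450 + 28900)/2 = 25675.
η = (ΔQ/Q̄) ÷ (ΔI/Ī) = (-32.6/66.7) ÷ (6450/25675) = -1.95.

-1.95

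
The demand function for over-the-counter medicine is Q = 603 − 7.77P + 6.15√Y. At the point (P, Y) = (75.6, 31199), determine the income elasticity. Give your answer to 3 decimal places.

At P = 75.6, Y = 31199: Q = 1101.877.
Holding P constant, ∂Q/∂Y = 6.15/(2√Y) = 0.017409.
η_Y = (∂Q/∂Y)·(Y/Q) = 0.017409 × (31199/1101.877) = 0.493.

0.493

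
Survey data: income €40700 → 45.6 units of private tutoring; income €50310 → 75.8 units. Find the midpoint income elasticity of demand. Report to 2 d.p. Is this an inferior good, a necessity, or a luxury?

2.36 (luxury)

ΔQ = 75.8 − 45.6 = 30.2; midpoint Q̄ = (45.6 + 75.8)/2 = 60.7.
ΔI = 50310 − 40700 = 9610; midpoint Ī = (40700 + 50310)/2 = 45505.
η = (ΔQ/Q̄) ÷ (ΔI/Ī) = (30.2/60.7) ÷ (9610/45505) = 2.36.
η > 1 ⇒ luxury.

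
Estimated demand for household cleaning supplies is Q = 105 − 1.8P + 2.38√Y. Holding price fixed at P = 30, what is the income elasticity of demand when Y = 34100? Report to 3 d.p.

0.448

At P = 30, Y = 34100: Q = 490.495.
Holding P constant, ∂Q/∂Y = 2.38/(2√Y) = 0.00644421.
η_Y = (∂Q/∂Y)·(Y/Q) = 0.00644421 × (34100/490.495) = 0.448.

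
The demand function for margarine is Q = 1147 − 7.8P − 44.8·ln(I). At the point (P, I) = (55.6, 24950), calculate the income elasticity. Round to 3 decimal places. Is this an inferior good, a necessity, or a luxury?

At P = 55.6, I = 24950: Q = 259.737.
Holding P constant, ∂Q/∂I = -44.8/I = -0.00179559.
η_I = (∂Q/∂I)·(I/Q) = -0.00179559 × (24950/259.737) = -0.172.
Since η < 0, this is an inferior good.

-0.172 (inferior good)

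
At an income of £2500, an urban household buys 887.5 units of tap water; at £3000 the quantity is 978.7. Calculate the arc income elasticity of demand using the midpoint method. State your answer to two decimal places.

ΔQ = 978.7 − 887.5 = 91.2; midpoint Q̄ = (887.5 + 978.7)/2 = 933.1.
ΔI = 3000 − 2500 = 500; midpoint Ī = (2500 + 3000)/2 = 2750.
η = (ΔQ/Q̄) ÷ (ΔI/Ī) = (91.2/933.1) ÷ (500/2750) = 0.54.

0.54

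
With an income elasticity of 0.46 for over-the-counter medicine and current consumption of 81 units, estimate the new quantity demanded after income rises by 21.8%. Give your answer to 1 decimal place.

89.1

%ΔQ ≈ η × %ΔI = 0.46 × 21.8% = 10.028%.
New Q ≈ 81 × (1 + 0.10028) = 89.1.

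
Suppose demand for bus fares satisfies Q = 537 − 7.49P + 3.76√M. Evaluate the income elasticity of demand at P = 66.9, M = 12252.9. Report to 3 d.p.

0.460

At P = 66.9, M = 12252.9: Q = 452.124.
Holding P constant, ∂Q/∂M = 3.76/(2√M) = 0.0169839.
η_M = (∂Q/∂M)·(M/Q) = 0.0169839 × (12252.9/452.124) = 0.460.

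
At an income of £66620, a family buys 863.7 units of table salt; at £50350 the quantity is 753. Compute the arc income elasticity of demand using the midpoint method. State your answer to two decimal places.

0.49

ΔQ = 753 − 863.7 = -110.7; midpoint Q̄ = (863.7 + 753)/2 = 808.35.
ΔI = 50350 − 66620 = -16270; midpoint Ī = (66620 + 50350)/2 = 58485.
η = (ΔQ/Q̄) ÷ (ΔI/Ī) = (-110.7/808.35) ÷ (-16270/58485) = 0.49.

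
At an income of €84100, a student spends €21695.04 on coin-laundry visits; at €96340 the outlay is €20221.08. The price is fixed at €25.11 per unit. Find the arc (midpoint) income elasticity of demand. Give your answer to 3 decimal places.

With a constant price, Q₁ = 21695.04/25.11 = 864.000 and Q₂ = 20221.08/25.11 = 805.300 (equivalently, work directly with expenditure since P cancels).
Midpoint %ΔQ = (20221.08 − 21695.04)/20958.06 = -0.07033; midpoint %ΔI = (96340 − 84100)/90220 = 0.13567.
η = -0.07033 / 0.13567 = -0.518.

-0.518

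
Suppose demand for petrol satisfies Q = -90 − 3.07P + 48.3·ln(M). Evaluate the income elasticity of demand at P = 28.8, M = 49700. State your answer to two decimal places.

0.14

At P = 28.8, M = 49700: Q = 343.889.
Holding P constant, ∂Q/∂M = 48.3/M = 0.000971831.
η_M = (∂Q/∂M)·(M/Q) = 0.000971831 × (49700/343.889) = 0.14.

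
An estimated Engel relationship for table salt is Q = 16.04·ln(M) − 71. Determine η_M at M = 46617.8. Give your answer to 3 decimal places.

0.158

At M = 46617.8: Q = 101.426.
dQ/dM = 16.04/M = 0.000344075 at this income.
η = (dQ/dM)·(M/Q) = 0.000344075 × (46617.8/101.426) = 0.158.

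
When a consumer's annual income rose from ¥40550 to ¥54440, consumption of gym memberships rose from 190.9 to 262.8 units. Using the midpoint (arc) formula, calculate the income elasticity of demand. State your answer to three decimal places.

ΔQ = 262.8 − 190.9 = 71.9; midpoint Q̄ = (190.9 + 262.8)/2 = 226.85.
ΔI = 54440 − 40550 = 13890; midpoint Ī = (40550 + 54440)/2 = 47495.
η = (ΔQ/Q̄) ÷ (ΔI/Ī) = (71.9/226.85) ÷ (13890/47495) = 1.084.

1.084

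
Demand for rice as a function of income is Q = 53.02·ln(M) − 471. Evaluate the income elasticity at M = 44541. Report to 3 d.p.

0.549

At M = 44541: Q = 96.535.
dQ/dM = 53.02/M = 0.00119036 at this income.
η = (dQ/dM)·(M/Q) = 0.00119036 × (44541/96.535) = 0.549.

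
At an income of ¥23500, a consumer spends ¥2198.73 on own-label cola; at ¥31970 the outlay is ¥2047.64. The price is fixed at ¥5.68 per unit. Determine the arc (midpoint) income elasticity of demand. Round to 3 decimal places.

-0.233

With a constant price, Q₁ = 2198.73/5.68 = 387.100 and Q₂ = 2047.64/5.68 = 360.500 (equivalently, work directly with expenditure since P cancels).
Midpoint %ΔQ = (2047.64 − 2198.73)/2123.19 = -0.07116; midpoint %ΔI = (31970 − 23500)/27735 = 0.30539.
η = -0.07116 / 0.30539 = -0.233.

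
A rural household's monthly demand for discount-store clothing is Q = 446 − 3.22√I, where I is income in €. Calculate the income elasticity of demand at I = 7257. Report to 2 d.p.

At I = 7257: Q = 171.695.
dQ/dI = -3.22/(2√I) = -0.0188994 at this income.
η = (dQ/dI)·(I/Q) = -0.0188994 × (7257/171.695) = -0.80.

-0.80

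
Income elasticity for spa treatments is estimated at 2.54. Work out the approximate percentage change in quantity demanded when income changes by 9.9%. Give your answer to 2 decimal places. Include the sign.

25.15%

%ΔQ ≈ η × %ΔI = 2.54 × 9.9% = 25.15%.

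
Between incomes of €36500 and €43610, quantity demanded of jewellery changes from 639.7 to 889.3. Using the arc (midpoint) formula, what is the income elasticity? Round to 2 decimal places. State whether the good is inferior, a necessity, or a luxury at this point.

ΔQ = 889.3 − 639.7 = 249.6; midpoint Q̄ = (639.7 + 889.3)/2 = 764.5.
ΔI = 43610 − 36500 = 7110; midpoint Ī = (36500 + 43610)/2 = 40055.
η = (ΔQ/Q̄) ÷ (ΔI/Ī) = (249.6/764.5) ÷ (7110/40055) = 1.84.
η > 1 ⇒ luxury.

1.84 (luxury)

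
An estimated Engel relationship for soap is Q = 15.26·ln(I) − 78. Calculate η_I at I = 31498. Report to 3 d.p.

0.191

At I = 31498: Q = 80.058.
dQ/dI = 15.26/I = 0.000484475 at this income.
η = (dQ/dI)·(I/Q) = 0.000484475 × (31498/80.058) = 0.191.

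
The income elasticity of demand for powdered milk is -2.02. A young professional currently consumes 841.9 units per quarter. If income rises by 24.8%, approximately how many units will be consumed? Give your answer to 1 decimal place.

%ΔQ ≈ η × %ΔI = -2.02 × 24.8% = -50.096%.
New Q ≈ 841.9 × (1 − 0.50096) = 420.1.

420.1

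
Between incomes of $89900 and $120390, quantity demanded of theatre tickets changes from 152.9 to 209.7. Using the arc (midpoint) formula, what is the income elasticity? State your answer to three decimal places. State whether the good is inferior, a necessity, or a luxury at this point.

ΔQ = 209.7 − 152.9 = 56.8; midpoint Q̄ = (152.9 + 209.7)/2 = 181.3.
ΔI = 120390 − 89900 = 30490; midpoint Ī = (89900 + 120390)/2 = 105145.
η = (ΔQ/Q̄) ÷ (ΔI/Ī) = (56.8/181.3) ÷ (30490/105145) = 1.080.
η > 1 ⇒ luxury.

1.080 (luxury)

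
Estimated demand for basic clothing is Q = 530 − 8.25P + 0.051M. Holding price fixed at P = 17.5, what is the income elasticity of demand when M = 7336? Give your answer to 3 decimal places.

At P = 17.5, M = 7336: Q = 759.761.
Holding P constant, ∂Q/∂M = 0.051.
η_M = (∂Q/∂M)·(M/Q) = 0.051 × (7336/759.761) = 0.492.

0.492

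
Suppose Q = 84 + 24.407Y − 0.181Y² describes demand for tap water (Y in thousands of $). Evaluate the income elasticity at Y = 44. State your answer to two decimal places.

0.46

At Y = 44: Q = 807.4920.
dQ/dY = 24.407 − 0.362Y = 8.47900.
η = (dQ/dY)·(Y/Q) = 8.47900 × (44/807.4920) = 0.46.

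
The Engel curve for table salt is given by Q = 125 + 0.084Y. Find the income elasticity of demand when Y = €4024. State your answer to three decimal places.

At Y = 4024: Q = 463.016.
dQ/dY = 0.084.
η = (dQ/dY)·(Y/Q) = 0.084 × (4024/463.016) = 0.730.

0.730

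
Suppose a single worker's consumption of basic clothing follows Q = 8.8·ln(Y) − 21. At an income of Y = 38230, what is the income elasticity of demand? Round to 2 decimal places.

At Y = 38230: Q = 71.852.
dQ/dY = 8.8/Y = 0.000230186 at this income.
η = (dQ/dY)·(Y/Q) = 0.000230186 × (38230/71.852) = 0.12.

0.12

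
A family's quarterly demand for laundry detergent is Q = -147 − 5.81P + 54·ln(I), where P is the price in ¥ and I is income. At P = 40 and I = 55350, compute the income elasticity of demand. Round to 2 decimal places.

0.26

At P = 40, I = 55350: Q = 210.357.
Holding P constant, ∂Q/∂I = 54/I = 0.00097561.
η_I = (∂Q/∂I)·(I/Q) = 0.00097561 × (55350/210.357) = 0.26.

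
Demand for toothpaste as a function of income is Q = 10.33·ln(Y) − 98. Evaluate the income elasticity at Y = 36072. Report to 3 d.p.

At Y = 36072: Q = 10.396.
dQ/dY = 10.33/Y = 0.000286372 at this income.
η = (dQ/dY)·(Y/Q) = 0.000286372 × (36072/10.396) = 0.994.

0.994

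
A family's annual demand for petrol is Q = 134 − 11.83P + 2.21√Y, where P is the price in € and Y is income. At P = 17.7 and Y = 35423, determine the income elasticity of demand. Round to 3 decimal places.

0.611

At P = 17.7, Y = 35423: Q = 340.553.
Holding P constant, ∂Q/∂Y = 2.21/(2√Y) = 0.0058711.
η_Y = (∂Q/∂Y)·(Y/Q) = 0.0058711 × (35423/340.553) = 0.611.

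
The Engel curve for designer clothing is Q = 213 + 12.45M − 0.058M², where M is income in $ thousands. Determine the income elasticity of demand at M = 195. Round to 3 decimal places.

At M = 195: Q = 435.3000.
dQ/dM = 12.45 − 0.116M = -10.17000.
η = (dQ/dM)·(M/Q) = -10.17000 × (195/435.3000) = -4.556.

-4.556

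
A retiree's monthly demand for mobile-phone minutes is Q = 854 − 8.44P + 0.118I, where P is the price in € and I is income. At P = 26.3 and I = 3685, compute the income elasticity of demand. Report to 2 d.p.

At P = 26.3, I = 3685: Q = 1066.858.
Holding P constant, ∂Q/∂I = 0.118.
η_I = (∂Q/∂I)·(I/Q) = 0.118 × (3685/1066.858) = 0.41.

0.41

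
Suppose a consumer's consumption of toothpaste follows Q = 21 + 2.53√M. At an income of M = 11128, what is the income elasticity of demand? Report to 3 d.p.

0.464

At M = 11128: Q = 287.888.
dQ/dM = 2.53/(2√M) = 0.0119917 at this income.
η = (dQ/dM)·(M/Q) = 0.0119917 × (11128/287.888) = 0.464.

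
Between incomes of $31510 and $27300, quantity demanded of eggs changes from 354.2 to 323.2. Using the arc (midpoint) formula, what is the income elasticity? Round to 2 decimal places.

ΔQ = 323.2 − 354.2 = -31; midpoint Q̄ = (354.2 + 323.2)/2 = 338.7.
ΔI = 27300 − 31510 = -4210; midpoint Ī = (31510 + 27300)/2 = 29405.
η = (ΔQ/Q̄) ÷ (ΔI/Ī) = (-31/338.7) ÷ (-4210/29405) = 0.64.

0.64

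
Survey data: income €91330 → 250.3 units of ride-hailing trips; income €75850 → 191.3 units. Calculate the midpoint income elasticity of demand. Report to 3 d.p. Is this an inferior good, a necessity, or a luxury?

ΔQ = 191.3 − 250.3 = -59; midpoint Q̄ = (250.3 + 191.3)/2 = 220.8.
ΔI = 75850 − 91330 = -15480; midpoint Ī = (91330 + 75850)/2 = 83590.
η = (ΔQ/Q̄) ÷ (ΔI/Ī) = (-59/220.8) ÷ (-15480/83590) = 1.443.
η > 1 ⇒ luxury.

1.443 (luxury)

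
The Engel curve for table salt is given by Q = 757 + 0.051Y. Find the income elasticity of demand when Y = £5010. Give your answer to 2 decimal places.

At Y = 5010: Q = 1012.510.
dQ/dY = 0.051.
η = (dQ/dY)·(Y/Q) = 0.051 × (5010/1012.510) = 0.25.

0.25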